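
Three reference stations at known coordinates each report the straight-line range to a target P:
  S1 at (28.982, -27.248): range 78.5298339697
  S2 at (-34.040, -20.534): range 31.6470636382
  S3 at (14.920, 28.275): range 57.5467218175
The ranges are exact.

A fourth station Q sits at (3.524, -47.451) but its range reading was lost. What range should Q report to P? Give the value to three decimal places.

eq1: (x − 28.982)² + (y + 27.248)² = 78.5298339697²
eq2: (x + 34.040)² + (y + 20.534)² = 31.6470636382²
eq3: (x − 14.920)² + (y − 28.275)² = 57.5467218175²
eq1−eq2, eq1−eq3 (x²,y² cancel):
  -126.044·x + 13.428·y = 5163.355114
  -28.124·x + 111.046·y = 2294.981828
det = -126.044·111.046 − 13.428·-28.124 = -13619.032952
x = (5163.355114·111.046 − 13.428·2294.981828) / -13619.032952 = -39.837844
y = (-126.044·2294.981828 − 5163.355114·-28.124) / -13619.032952 = 10.577439
|P − Q| = √((-39.837844 − 3.524)² + (10.577439 − -47.451)²) = 72.439970

72.440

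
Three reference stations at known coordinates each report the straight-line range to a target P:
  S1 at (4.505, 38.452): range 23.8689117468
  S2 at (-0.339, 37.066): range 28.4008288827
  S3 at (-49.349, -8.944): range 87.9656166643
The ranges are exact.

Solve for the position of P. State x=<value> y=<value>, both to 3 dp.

x=27.811 y=33.297

eq1: (x − 4.505)² + (y − 38.452)² = 23.8689117468²
eq2: (x + 0.339)² + (y − 37.066)² = 28.4008288827²
eq3: (x + 49.349)² + (y + 8.944)² = 87.9656166643²
eq3−eq2, eq3−eq1 (x²,y² cancel):
  98.020·x + 92.020·y = 5790.026974
  107.708·x + 94.792·y = 6151.757159
det = 98.020·94.792 − 92.020·107.708 = -619.778320
x = (5790.026974·94.792 − 92.020·6151.757159) / -619.778320 = 27.810681
y = (98.020·6151.757159 − 5790.026974·107.708) / -619.778320 = 33.297371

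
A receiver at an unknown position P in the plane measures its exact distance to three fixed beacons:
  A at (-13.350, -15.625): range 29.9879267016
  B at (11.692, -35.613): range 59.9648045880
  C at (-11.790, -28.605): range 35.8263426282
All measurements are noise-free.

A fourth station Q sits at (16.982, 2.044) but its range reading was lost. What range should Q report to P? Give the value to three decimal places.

eq1: (x + 13.350)² + (y + 15.625)² = 29.9879267016²
eq2: (x − 11.692)² + (y + 35.613)² = 59.9648045880²
eq3: (x + 11.790)² + (y + 28.605)² = 35.8263426282²
eq1−eq2, eq1−eq3 (x²,y² cancel):
  50.084·x − 39.976·y = -1713.876533
  3.120·x − 25.960·y = 150.635922
det = 50.084·-25.960 − -39.976·3.120 = -1175.455520
x = (-1713.876533·-25.960 − -39.976·150.635922) / -1175.455520 = -42.974026
y = (50.084·150.635922 − -1713.876533·3.120) / -1175.455520 = -10.967445
|P − Q| = √((-42.974026 − 16.982)² + (-10.967445 − 2.044)²) = 61.351632

61.352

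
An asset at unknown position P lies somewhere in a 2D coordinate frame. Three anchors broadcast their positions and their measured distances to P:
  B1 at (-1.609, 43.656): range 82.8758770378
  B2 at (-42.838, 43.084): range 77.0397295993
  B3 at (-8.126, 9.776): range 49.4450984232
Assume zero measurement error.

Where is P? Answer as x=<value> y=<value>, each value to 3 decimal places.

eq1: (x + 1.609)² + (y − 43.656)² = 82.8758770378²
eq2: (x + 42.838)² + (y − 43.084)² = 77.0397295993²
eq3: (x + 8.126)² + (y − 9.776)² = 49.4450984232²
eq2−eq1, eq2−eq3 (x²,y² cancel):
  82.458·x + 1.144·y = -2716.181141
  69.424·x − 66.616·y = -39.421069
det = 82.458·-66.616 − 1.144·69.424 = -5572.443184
x = (-2716.181141·-66.616 − 1.144·-39.421069) / -5572.443184 = -32.478792
y = (82.458·-39.421069 − -2716.181141·69.424) / -5572.443184 = -33.256073

x=-32.479 y=-33.256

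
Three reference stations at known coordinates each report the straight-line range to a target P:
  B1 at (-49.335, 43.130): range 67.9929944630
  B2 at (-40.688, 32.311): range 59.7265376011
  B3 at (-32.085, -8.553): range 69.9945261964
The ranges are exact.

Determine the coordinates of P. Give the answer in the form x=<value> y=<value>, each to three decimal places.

x=18.574 y=39.747

eq1: (x + 49.335)² + (y − 43.130)² = 67.9929944630²
eq2: (x + 40.688)² + (y − 32.311)² = 59.7265376011²
eq3: (x + 32.085)² + (y + 8.553)² = 69.9945261964²
eq3−eq2, eq3−eq1 (x²,y² cancel):
  -17.206·x + 81.728·y = 2928.887435
  -34.500·x + 103.366·y = 3467.724492
det = -17.206·103.366 − 81.728·-34.500 = 1041.100604
x = (2928.887435·103.366 − 81.728·3467.724492) / 1041.100604 = 18.573797
y = (-17.206·3467.724492 − 2928.887435·-34.500) / 1041.100604 = 39.747310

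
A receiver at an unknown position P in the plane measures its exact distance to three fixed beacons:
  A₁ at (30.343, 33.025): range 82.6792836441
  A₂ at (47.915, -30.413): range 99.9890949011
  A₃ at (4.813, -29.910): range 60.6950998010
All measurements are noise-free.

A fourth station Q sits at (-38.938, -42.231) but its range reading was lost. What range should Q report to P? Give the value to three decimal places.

eq1: (x − 30.343)² + (y − 33.025)² = 82.6792836441²
eq2: (x − 47.915)² + (y + 30.413)² = 99.9890949011²
eq3: (x − 4.813)² + (y + 29.910)² = 60.6950998010²
eq1−eq3, eq1−eq2 (x²,y² cancel):
  -51.060·x − 125.870·y = 2058.393599
  35.144·x − 126.876·y = -1952.505635
det = -51.060·-126.876 − -125.870·35.144 = 10901.863840
x = (2058.393599·-126.876 − -125.870·-1952.505635) / 10901.863840 = -46.498712
y = (-51.060·-1952.505635 − 2058.393599·35.144) / 10901.863840 = 2.509181
|P − Q| = √((-46.498712 − -38.938)² + (2.509181 − -42.231)²) = 45.374532

45.375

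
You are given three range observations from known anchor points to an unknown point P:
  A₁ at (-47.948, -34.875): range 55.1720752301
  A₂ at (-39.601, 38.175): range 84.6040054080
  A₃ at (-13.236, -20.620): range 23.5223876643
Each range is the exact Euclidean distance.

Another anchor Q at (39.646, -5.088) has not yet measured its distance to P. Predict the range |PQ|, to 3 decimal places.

42.392

eq1: (x + 47.948)² + (y + 34.875)² = 55.1720752301²
eq2: (x + 39.601)² + (y − 38.175)² = 84.6040054080²
eq3: (x + 13.236)² + (y + 20.620)² = 23.5223876643²
eq1−eq2, eq1−eq3 (x²,y² cancel):
  16.694·x + 146.100·y = -4603.586349
  69.424·x + 28.510·y = -424.245069
det = 16.694·28.510 − 146.100·69.424 = -9666.900460
x = (-4603.586349·28.510 − 146.100·-424.245069) / -9666.900460 = 7.165279
y = (16.694·-424.245069 − -4603.586349·69.424) / -9666.900460 = -32.328566
|P − Q| = √((7.165279 − 39.646)² + (-32.328566 − -5.088)²) = 42.391575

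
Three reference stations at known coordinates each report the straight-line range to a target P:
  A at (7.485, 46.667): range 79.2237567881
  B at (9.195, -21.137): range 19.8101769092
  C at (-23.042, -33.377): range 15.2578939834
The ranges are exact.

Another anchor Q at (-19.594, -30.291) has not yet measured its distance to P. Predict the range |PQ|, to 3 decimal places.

11.653

eq1: (x − 7.485)² + (y − 46.667)² = 79.2237567881²
eq2: (x − 9.195)² + (y + 21.137)² = 19.8101769092²
eq3: (x + 23.042)² + (y + 33.377)² = 15.2578939834²
eq1−eq2, eq1−eq3 (x²,y² cancel):
  3.420·x − 135.608·y = 4181.447210
  -61.054·x − 160.088·y = 5454.724090
det = 3.420·-160.088 − -135.608·-61.054 = -8826.911792
x = (4181.447210·-160.088 − -135.608·5454.724090) / -8826.911792 = -7.964813
y = (3.420·5454.724090 − 4181.447210·-61.054) / -8826.911792 = -31.035683
|P − Q| = √((-7.964813 − -19.594)² + (-31.035683 − -30.291)²) = 11.653006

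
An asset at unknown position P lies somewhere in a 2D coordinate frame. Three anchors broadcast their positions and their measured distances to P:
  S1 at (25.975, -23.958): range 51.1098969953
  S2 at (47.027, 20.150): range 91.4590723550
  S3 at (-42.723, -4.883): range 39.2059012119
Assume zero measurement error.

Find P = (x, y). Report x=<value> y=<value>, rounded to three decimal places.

eq1: (x − 25.975)² + (y + 23.958)² = 51.1098969953²
eq2: (x − 47.027)² + (y − 20.150)² = 91.4590723550²
eq3: (x + 42.723)² + (y + 4.883)² = 39.2059012119²
eq1−eq3, eq1−eq2 (x²,y² cancel):
  -137.396·x + 38.150·y = 1675.530910
  42.104·x + 88.216·y = -4383.665505
det = -137.396·88.216 − 38.150·42.104 = -13726.793136
x = (1675.530910·88.216 − 38.150·-4383.665505) / -13726.793136 = -22.951134
y = (-137.396·-4383.665505 − 1675.530910·42.104) / -13726.793136 = -38.738221

x=-22.951 y=-38.738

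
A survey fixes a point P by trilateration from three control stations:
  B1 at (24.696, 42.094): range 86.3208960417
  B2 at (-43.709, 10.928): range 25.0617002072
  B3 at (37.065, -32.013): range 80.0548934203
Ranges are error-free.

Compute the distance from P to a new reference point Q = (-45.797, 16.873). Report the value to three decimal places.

31.234

eq1: (x − 24.696)² + (y − 42.094)² = 86.3208960417²
eq2: (x + 43.709)² + (y − 10.928)² = 25.0617002072²
eq3: (x − 37.065)² + (y + 32.013)² = 80.0548934203²
eq2−eq1, eq2−eq3 (x²,y² cancel):
  136.810·x + 62.332·y = -6471.308889
  161.548·x − 85.882·y = -5411.948614
det = 136.810·-85.882 − 62.332·161.548 = -21819.126356
x = (-6471.308889·-85.882 − 62.332·-5411.948614) / -21819.126356 = -40.932277
y = (136.810·-5411.948614 − -6471.308889·161.548) / -21819.126356 = -13.979401
|P − Q| = √((-40.932277 − -45.797)² + (-13.979401 − 16.873)²) = 31.233575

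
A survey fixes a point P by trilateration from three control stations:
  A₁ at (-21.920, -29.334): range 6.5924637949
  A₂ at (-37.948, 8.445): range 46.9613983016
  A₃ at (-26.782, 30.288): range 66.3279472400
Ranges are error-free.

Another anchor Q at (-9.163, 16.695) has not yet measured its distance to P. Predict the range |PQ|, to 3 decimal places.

eq1: (x + 21.920)² + (y + 29.334)² = 6.5924637949²
eq2: (x + 37.948)² + (y − 8.445)² = 46.9613983016²
eq3: (x + 26.782)² + (y − 30.288)² = 66.3279472400²
eq2−eq1, eq2−eq3 (x²,y² cancel):
  32.056·x − 75.558·y = 1991.513579
  22.332·x + 43.686·y = -2070.753916
det = 32.056·43.686 − -75.558·22.332 = 3087.759672
x = (1991.513579·43.686 − -75.558·-2070.753916) / 3087.759672 = -22.495521
y = (32.056·-2070.753916 − 1991.513579·22.332) / 3087.759672 = -35.901294
|P − Q| = √((-22.495521 − -9.163)² + (-35.901294 − 16.695)²) = 54.259804

54.260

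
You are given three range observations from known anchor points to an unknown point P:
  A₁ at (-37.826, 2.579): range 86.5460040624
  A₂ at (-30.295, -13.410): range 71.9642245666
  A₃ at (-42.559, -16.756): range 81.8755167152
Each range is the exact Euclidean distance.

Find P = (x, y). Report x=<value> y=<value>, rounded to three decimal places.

x=34.065 y=-45.607

eq1: (x + 37.826)² + (y − 2.579)² = 86.5460040624²
eq2: (x + 30.295)² + (y + 13.410)² = 71.9642245666²
eq3: (x + 42.559)² + (y + 16.756)² = 81.8755167152²
eq1−eq2, eq1−eq3 (x²,y² cancel):
  15.062·x − 31.978·y = 1971.518810
  -9.466·x − 38.670·y = 1441.185082
det = 15.062·-38.670 − -31.978·-9.466 = -885.151288
x = (1971.518810·-38.670 − -31.978·1441.185082) / -885.151288 = 34.064703
y = (15.062·1441.185082 − 1971.518810·-9.466) / -885.151288 = -45.607488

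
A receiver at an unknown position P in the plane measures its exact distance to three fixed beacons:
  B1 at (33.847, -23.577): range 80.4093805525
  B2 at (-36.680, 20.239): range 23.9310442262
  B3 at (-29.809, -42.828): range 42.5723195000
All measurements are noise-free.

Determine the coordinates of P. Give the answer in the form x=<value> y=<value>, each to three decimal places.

eq1: (x − 33.847)² + (y + 23.577)² = 80.4093805525²
eq2: (x + 36.680)² + (y − 20.239)² = 23.9310442262²
eq3: (x + 29.809)² + (y + 42.828)² = 42.5723195000²
eq3−eq1, eq3−eq2 (x²,y² cancel):
  127.312·x + 38.502·y = -5674.585820
  -13.742·x + 126.134·y = 271.932966
det = 127.312·126.134 − 38.502·-13.742 = 16587.466292
x = (-5674.585820·126.134 − 38.502·271.932966) / 16587.466292 = -43.781742
y = (127.312·271.932966 − -5674.585820·-13.742) / 16587.466292 = -2.614012

x=-43.782 y=-2.614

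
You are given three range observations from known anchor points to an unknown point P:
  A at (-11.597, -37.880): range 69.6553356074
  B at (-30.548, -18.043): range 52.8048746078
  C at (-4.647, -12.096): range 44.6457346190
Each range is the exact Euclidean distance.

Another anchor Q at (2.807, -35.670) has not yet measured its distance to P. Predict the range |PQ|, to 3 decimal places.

eq1: (x + 11.597)² + (y + 37.880)² = 69.6553356074²
eq2: (x + 30.548)² + (y + 18.043)² = 52.8048746078²
eq3: (x + 4.647)² + (y + 12.096)² = 44.6457346190²
eq1−eq3, eq1−eq2 (x²,y² cancel):
  13.900·x + 51.568·y = 1457.147175
  -37.902·x + 39.674·y = 1752.856340
det = 13.900·39.674 − 51.568·-37.902 = 2505.998936
x = (1457.147175·39.674 − 51.568·1752.856340) / 2505.998936 = -13.000979
y = (13.900·1752.856340 − 1457.147175·-37.902) / 2505.998936 = 31.761185
|P − Q| = √((-13.000979 − 2.807)² + (31.761185 − -35.670)²) = 69.259345

69.259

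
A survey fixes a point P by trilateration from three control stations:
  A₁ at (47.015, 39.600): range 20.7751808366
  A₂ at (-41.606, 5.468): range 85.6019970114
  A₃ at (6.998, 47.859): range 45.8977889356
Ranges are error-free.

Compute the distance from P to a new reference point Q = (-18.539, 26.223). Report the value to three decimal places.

61.815

eq1: (x − 47.015)² + (y − 39.600)² = 20.7751808366²
eq2: (x + 41.606)² + (y − 5.468)² = 85.6019970114²
eq3: (x − 6.998)² + (y − 47.859)² = 45.8977889356²
eq3−eq2, eq3−eq1 (x²,y² cancel):
  -97.208·x − 84.782·y = -5799.592488
  80.034·x − 16.518·y = 3114.113230
det = -97.208·-16.518 − -84.782·80.034 = 8391.124332
x = (-5799.592488·-16.518 − -84.782·3114.113230) / 8391.124332 = 42.880835
y = (-97.208·3114.113230 − -5799.592488·80.034) / 8391.124332 = 19.240314
|P − Q| = √((42.880835 − -18.539)² + (19.240314 − 26.223)²) = 61.815484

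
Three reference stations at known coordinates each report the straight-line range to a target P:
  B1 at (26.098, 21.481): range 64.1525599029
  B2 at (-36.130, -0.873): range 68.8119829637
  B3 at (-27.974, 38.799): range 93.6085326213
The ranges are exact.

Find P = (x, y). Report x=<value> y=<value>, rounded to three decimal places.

eq1: (x − 26.098)² + (y − 21.481)² = 64.1525599029²
eq2: (x + 36.130)² + (y + 0.873)² = 68.8119829637²
eq3: (x + 27.974)² + (y − 38.799)² = 93.6085326213²
eq1−eq2, eq1−eq3 (x²,y² cancel):
  -124.456·x − 44.708·y = -455.937993
  -108.144·x + 34.636·y = -3501.638325
det = -124.456·34.636 − -44.708·-108.144 = -9145.559968
x = (-455.937993·34.636 − -44.708·-3501.638325) / -9145.559968 = 18.844457
y = (-124.456·-3501.638325 − -455.937993·-108.144) / -9145.559968 = -42.260172

x=18.844 y=-42.260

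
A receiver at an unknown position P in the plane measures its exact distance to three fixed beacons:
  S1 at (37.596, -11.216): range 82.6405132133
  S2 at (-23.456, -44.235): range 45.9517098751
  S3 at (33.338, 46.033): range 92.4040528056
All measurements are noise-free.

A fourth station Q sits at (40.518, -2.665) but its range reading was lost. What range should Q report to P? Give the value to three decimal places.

eq1: (x − 37.596)² + (y + 11.216)² = 82.6405132133²
eq2: (x + 23.456)² + (y + 44.235)² = 45.9517098751²
eq3: (x − 33.338)² + (y − 46.033)² = 92.4040528056²
eq1−eq3, eq1−eq2 (x²,y² cancel):
  -8.516·x + 114.498·y = -17.853090
  -122.104·x − 66.038·y = 5685.556073
det = -8.516·-66.038 − 114.498·-122.104 = 14543.043400
x = (-17.853090·-66.038 − 114.498·5685.556073) / 14543.043400 = -44.681557
y = (-8.516·5685.556073 − -17.853090·-122.104) / 14543.043400 = -3.479198
|P − Q| = √((-44.681557 − 40.518)² + (-3.479198 − -2.665)²) = 85.203447

85.203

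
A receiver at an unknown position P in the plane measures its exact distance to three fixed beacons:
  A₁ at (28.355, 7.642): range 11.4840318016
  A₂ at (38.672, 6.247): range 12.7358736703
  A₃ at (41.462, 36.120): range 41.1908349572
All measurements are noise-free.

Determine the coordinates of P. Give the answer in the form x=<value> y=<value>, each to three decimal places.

eq1: (x − 28.355)² + (y − 7.642)² = 11.4840318016²
eq2: (x − 38.672)² + (y − 6.247)² = 12.7358736703²
eq3: (x − 41.462)² + (y − 36.120)² = 41.1908349572²
eq2−eq3, eq2−eq1 (x²,y² cancel):
  5.580·x + 59.746·y = -45.279155
  -20.634·x + 2.790·y = -641.822912
det = 5.580·2.790 − 59.746·-20.634 = 1248.367164
x = (-45.279155·2.790 − 59.746·-641.822912) / 1248.367164 = 30.616011
y = (5.580·-641.822912 − -45.279155·-20.634) / 1248.367164 = -3.617255

x=30.616 y=-3.617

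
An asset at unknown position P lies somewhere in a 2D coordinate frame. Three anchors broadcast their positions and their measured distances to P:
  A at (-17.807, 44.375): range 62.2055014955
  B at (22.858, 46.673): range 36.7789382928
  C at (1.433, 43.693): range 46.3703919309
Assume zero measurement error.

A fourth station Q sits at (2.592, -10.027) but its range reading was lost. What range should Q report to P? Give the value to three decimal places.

eq1: (x + 17.807)² + (y − 44.375)² = 62.2055014955²
eq2: (x − 22.858)² + (y − 46.673)² = 36.7789382928²
eq3: (x − 1.433)² + (y − 43.693)² = 46.3703919309²
eq3−eq2, eq3−eq1 (x²,y² cancel):
  42.850·x + 5.960·y = 1587.248301
  -38.480·x + 1.364·y = -1344.213032
det = 42.850·1.364 − 5.960·-38.480 = 287.788200
x = (1587.248301·1.364 − 5.960·-1344.213032) / 287.788200 = 35.361131
y = (42.850·-1344.213032 − 1587.248301·-38.480) / 287.788200 = 12.084534
|P − Q| = √((35.361131 − 2.592)² + (12.084534 − -10.027)²) = 39.531454

39.531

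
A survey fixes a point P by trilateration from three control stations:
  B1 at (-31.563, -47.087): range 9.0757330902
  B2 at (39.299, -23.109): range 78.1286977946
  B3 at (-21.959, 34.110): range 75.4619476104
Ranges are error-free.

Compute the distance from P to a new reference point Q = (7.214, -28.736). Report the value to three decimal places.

eq1: (x + 31.563)² + (y + 47.087)² = 9.0757330902²
eq2: (x − 39.299)² + (y + 23.109)² = 78.1286977946²
eq3: (x + 21.959)² + (y − 34.110)² = 75.4619476104²
eq1−eq3, eq1−eq2 (x²,y² cancel):
  19.208·x + 162.394·y = -7179.855363
  141.724·x + 47.956·y = -7156.695744
det = 19.208·47.956 − 162.394·141.724 = -22093.988408
x = (-7179.855363·47.956 − 162.394·-7156.695744) / -22093.988408 = -37.018545
y = (19.208·-7156.695744 − -7179.855363·141.724) / -22093.988408 = -39.834003
|P − Q| = √((-37.018545 − 7.214)² + (-39.834003 − -28.736)²) = 45.603549

45.604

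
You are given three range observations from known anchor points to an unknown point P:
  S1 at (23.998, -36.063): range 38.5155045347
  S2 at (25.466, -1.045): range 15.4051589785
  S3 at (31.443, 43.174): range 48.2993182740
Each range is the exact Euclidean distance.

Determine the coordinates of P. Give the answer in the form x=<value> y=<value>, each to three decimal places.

eq1: (x − 23.998)² + (y + 36.063)² = 38.5155045347²
eq2: (x − 25.466)² + (y + 1.045)² = 15.4051589785²
eq3: (x − 31.443)² + (y − 43.174)² = 48.2993182740²
eq3−eq2, eq3−eq1 (x²,y² cancel):
  -11.954·x − 88.438·y = -107.542121
  -14.890·x − 158.474·y = -126.832496
det = -11.954·-158.474 − -88.438·-14.890 = 577.556376
x = (-107.542121·-158.474 − -88.438·-126.832496) / 577.556376 = 10.087012
y = (-11.954·-126.832496 − -107.542121·-14.890) / 577.556376 = -0.147425

x=10.087 y=-0.147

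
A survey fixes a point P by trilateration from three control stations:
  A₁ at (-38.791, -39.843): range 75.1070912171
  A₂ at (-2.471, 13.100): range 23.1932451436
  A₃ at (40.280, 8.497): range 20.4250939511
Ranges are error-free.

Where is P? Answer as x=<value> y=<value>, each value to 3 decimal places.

eq1: (x + 38.791)² + (y + 39.843)² = 75.1070912171²
eq2: (x + 2.471)² + (y − 13.100)² = 23.1932451436²
eq3: (x − 40.280)² + (y − 8.497)² = 20.4250939511²
eq2−eq1, eq2−eq3 (x²,y² cancel):
  -72.640·x − 105.886·y = -2188.658042
  85.502·x − 9.206·y = 1637.703725
det = -72.640·-9.206 − -105.886·85.502 = 9722.188612
x = (-2188.658042·-9.206 − -105.886·1637.703725) / 9722.188612 = 19.908962
y = (-72.640·1637.703725 − -2188.658042·85.502) / 9722.188612 = 7.011985

x=19.909 y=7.012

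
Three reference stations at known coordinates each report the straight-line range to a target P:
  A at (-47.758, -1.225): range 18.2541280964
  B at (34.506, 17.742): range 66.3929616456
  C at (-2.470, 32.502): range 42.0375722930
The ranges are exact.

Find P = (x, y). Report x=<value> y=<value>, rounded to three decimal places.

x=-29.574 y=0.369

eq1: (x + 47.758)² + (y + 1.225)² = 18.2541280964²
eq2: (x − 34.506)² + (y − 17.742)² = 66.3929616456²
eq3: (x + 2.470)² + (y − 32.502)² = 42.0375722930²
eq1−eq3, eq1−eq2 (x²,y² cancel):
  90.576·x + 67.454·y = -2653.790577
  164.528·x + 37.934·y = -4851.696753
det = 90.576·37.934 − 67.454·164.528 = -7662.161728
x = (-2653.790577·37.934 − 67.454·-4851.696753) / -7662.161728 = -29.573568
y = (90.576·-4851.696753 − -2653.790577·164.528) / -7662.161728 = 0.368620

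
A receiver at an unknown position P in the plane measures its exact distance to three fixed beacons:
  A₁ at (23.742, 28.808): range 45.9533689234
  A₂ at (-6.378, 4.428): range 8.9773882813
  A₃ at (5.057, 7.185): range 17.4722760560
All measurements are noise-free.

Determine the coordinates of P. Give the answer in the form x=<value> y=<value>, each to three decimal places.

x=-8.025 y=-4.397

eq1: (x − 23.742)² + (y − 28.808)² = 45.9533689234²
eq2: (x + 6.378)² + (y − 4.428)² = 8.9773882813²
eq3: (x − 5.057)² + (y − 7.185)² = 17.4722760560²
eq3−eq1, eq3−eq2 (x²,y² cancel):
  37.370·x + 43.246·y = -490.045731
  -22.870·x − 5.514·y = 207.775524
det = 37.370·-5.514 − 43.246·-22.870 = 782.977840
x = (-490.045731·-5.514 − 43.246·207.775524) / 782.977840 = -8.024937
y = (37.370·207.775524 − -490.045731·-22.870) / 782.977840 = -4.397027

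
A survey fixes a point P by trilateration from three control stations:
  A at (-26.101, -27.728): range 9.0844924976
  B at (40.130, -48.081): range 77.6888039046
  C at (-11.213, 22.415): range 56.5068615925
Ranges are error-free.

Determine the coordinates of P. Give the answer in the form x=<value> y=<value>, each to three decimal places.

eq1: (x + 26.101)² + (y + 27.728)² = 9.0844924976²
eq2: (x − 40.130)² + (y + 48.081)² = 77.6888039046²
eq3: (x + 11.213)² + (y − 22.415)² = 56.5068615925²
eq3−eq2, eq3−eq1 (x²,y² cancel):
  102.686·x − 140.992·y = 451.511022
  -29.776·x − 100.286·y = 3932.437994
det = 102.686·-100.286 − -140.992·-29.776 = -14496.145988
x = (451.511022·-100.286 − -140.992·3932.437994) / -14496.145988 = -35.123961
y = (102.686·3932.437994 − 451.511022·-29.776) / -14496.145988 = -28.783548

x=-35.124 y=-28.784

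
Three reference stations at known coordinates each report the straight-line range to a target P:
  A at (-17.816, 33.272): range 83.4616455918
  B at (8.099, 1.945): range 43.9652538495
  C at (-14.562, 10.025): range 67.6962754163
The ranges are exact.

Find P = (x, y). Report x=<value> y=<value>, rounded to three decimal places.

x=45.630 y=-20.954

eq1: (x + 17.816)² + (y − 33.272)² = 83.4616455918²
eq2: (x − 8.099)² + (y − 1.945)² = 43.9652538495²
eq3: (x + 14.562)² + (y − 10.025)² = 67.6962754163²
eq3−eq1, eq3−eq2 (x²,y² cancel):
  -6.508·x + 46.494·y = -1271.177209
  45.322·x − 16.160·y = 2406.666516
det = -6.508·-16.160 − 46.494·45.322 = -2002.031788
x = (-1271.177209·-16.160 − 46.494·2406.666516) / -2002.031788 = 45.630309
y = (-6.508·2406.666516 − -1271.177209·45.322) / -2002.031788 = -20.953567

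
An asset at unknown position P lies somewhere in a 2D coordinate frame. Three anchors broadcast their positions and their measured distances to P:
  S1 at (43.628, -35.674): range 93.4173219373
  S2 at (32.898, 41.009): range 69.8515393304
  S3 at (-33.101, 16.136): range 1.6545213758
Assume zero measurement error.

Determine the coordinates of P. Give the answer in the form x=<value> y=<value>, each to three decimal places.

x=-32.980 y=17.786

eq1: (x − 43.628)² + (y + 35.674)² = 93.4173219373²
eq2: (x − 32.898)² + (y − 41.009)² = 69.8515393304²
eq3: (x + 33.101)² + (y − 16.136)² = 1.6545213758²
eq1−eq2, eq1−eq3 (x²,y² cancel):
  -21.460·x + 153.366·y = 3435.538316
  -153.458·x + 103.620·y = 6904.068634
det = -21.460·103.620 − 153.366·-153.458 = 21311.554428
x = (3435.538316·103.620 − 153.366·6904.068634) / 21311.554428 = -32.980180
y = (-21.460·6904.068634 − 3435.538316·-153.458) / 21311.554428 = 17.786104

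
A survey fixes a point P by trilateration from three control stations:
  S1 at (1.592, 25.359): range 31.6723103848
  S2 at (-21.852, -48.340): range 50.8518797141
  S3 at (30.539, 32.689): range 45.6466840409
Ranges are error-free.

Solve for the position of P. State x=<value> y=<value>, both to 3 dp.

x=6.263 y=-5.967

eq1: (x − 1.592)² + (y − 25.359)² = 31.6723103848²
eq2: (x + 21.852)² + (y + 48.340)² = 50.8518797141²
eq3: (x − 30.539)² + (y − 32.689)² = 45.6466840409²
eq1−eq2, eq1−eq3 (x²,y² cancel):
  -46.888·x − 147.398·y = 585.873734
  57.894·x + 14.660·y = 275.103378
det = -46.888·14.660 − -147.398·57.894 = 7846.081732
x = (585.873734·14.660 − -147.398·275.103378) / 7846.081732 = 6.262820
y = (-46.888·275.103378 − 585.873734·57.894) / 7846.081732 = -5.967007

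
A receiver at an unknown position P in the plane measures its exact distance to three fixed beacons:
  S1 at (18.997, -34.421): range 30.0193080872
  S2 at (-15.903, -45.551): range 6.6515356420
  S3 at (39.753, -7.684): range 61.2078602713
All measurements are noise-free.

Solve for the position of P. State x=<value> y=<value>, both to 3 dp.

eq1: (x − 18.997)² + (y + 34.421)² = 30.0193080872²
eq2: (x + 15.903)² + (y + 45.551)² = 6.6515356420²
eq3: (x − 39.753)² + (y + 7.684)² = 61.2078602713²
eq3−eq1, eq3−eq2 (x²,y² cancel):
  -41.512·x − 53.474·y = 2751.589686
  -111.312·x − 75.734·y = 4390.613378
det = -41.512·-75.734 − -53.474·-111.312 = -2808.428080
x = (2751.589686·-75.734 − -53.474·4390.613378) / -2808.428080 = -9.398413
y = (-41.512·4390.613378 − 2751.589686·-111.312) / -2808.428080 = -44.160578

x=-9.398 y=-44.161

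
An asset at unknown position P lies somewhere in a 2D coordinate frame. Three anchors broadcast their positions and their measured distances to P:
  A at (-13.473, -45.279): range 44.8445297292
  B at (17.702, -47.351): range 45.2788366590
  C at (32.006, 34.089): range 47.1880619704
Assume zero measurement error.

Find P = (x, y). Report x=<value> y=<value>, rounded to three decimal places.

eq1: (x + 13.473)² + (y + 45.279)² = 44.8445297292²
eq2: (x − 17.702)² + (y + 47.351)² = 45.2788366590²
eq3: (x − 32.006)² + (y − 34.089)² = 47.1880619704²
eq3−eq2, eq3−eq1 (x²,y² cancel):
  -28.608·x − 162.880·y = 545.574191
  -90.958·x − 158.736·y = 260.946959
det = -28.608·-158.736 − -162.880·-90.958 = -10274.119552
x = (545.574191·-158.736 − -162.880·260.946959) / -10274.119552 = 4.292263
y = (-28.608·260.946959 − 545.574191·-90.958) / -10274.119552 = -4.103434

x=4.292 y=-4.103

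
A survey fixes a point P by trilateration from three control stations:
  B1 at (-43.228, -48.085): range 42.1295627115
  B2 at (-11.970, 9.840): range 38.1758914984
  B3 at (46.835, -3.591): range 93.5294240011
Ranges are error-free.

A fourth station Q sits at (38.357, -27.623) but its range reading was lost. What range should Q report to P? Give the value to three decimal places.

eq1: (x + 43.228)² + (y + 48.085)² = 42.1295627115²
eq2: (x + 11.970)² + (y − 9.840)² = 38.1758914984²
eq3: (x − 46.835)² + (y + 3.591)² = 93.5294240011²
eq3−eq2, eq3−eq1 (x²,y² cancel):
  -117.610·x + 26.862·y = 5324.048456
  -180.126·x − 88.988·y = 8947.267803
det = -117.610·-88.988 − 26.862·-180.126 = 15304.423292
x = (5324.048456·-88.988 − 26.862·8947.267803) / 15304.423292 = -46.660885
y = (-117.610·8947.267803 − 5324.048456·-180.126) / 15304.423292 = -6.095533
|P − Q| = √((-46.660885 − 38.357)² + (-6.095533 − -27.623)²) = 87.701041

87.701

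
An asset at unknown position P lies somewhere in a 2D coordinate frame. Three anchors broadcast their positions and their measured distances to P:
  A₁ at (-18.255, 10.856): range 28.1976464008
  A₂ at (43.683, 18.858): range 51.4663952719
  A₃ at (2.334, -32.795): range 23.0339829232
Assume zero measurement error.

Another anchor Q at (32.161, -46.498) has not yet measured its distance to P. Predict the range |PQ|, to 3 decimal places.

48.182

eq1: (x + 18.255)² + (y − 10.856)² = 28.1976464008²
eq2: (x − 43.683)² + (y − 18.858)² = 51.4663952719²
eq3: (x − 2.334)² + (y + 32.795)² = 23.0339829232²
eq3−eq2, eq3−eq1 (x²,y² cancel):
  82.698·x + 103.306·y = -935.356401
  -41.178·x + 87.302·y = -894.404713
det = 82.698·87.302 − 103.306·-41.178 = 11473.635264
x = (-935.356401·87.302 − 103.306·-894.404713) / 11473.635264 = 0.935962
y = (82.698·-894.404713 − -935.356401·-41.178) / 11473.635264 = -9.803483
|P − Q| = √((0.935962 − 32.161)² + (-9.803483 − -46.498)²) = 48.181849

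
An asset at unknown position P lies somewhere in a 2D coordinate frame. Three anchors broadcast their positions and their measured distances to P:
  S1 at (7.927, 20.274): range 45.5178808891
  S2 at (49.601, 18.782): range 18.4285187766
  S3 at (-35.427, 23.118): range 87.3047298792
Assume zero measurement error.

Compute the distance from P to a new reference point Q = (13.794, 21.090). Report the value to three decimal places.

eq1: (x − 7.927)² + (y − 20.274)² = 45.5178808891²
eq2: (x − 49.601)² + (y − 18.782)² = 18.4285187766²
eq3: (x + 35.427)² + (y − 23.118)² = 87.3047298792²
eq2−eq3, eq2−eq1 (x²,y² cancel):
  -170.056·x + 8.672·y = -8306.014027
  -83.348·x + 2.984·y = -4071.417496
det = -170.056·2.984 − 8.672·-83.348 = 215.346752
x = (-8306.014027·2.984 − 8.672·-4071.417496) / 215.346752 = 48.861599
y = (-170.056·-4071.417496 − -8306.014027·-83.348) / 215.346752 = 0.368321
|P − Q| = √((48.861599 − 13.794)² + (0.368321 − 21.090)²) = 40.732352

40.732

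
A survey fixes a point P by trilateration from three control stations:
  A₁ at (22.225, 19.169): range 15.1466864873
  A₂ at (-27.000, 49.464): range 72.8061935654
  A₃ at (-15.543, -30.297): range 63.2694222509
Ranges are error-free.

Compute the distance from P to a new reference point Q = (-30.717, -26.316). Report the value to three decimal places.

73.686

eq1: (x − 22.225)² + (y − 19.169)² = 15.1466864873²
eq2: (x + 27.000)² + (y − 49.464)² = 72.8061935654²
eq3: (x + 15.543)² + (y + 30.297)² = 63.2694222509²
eq3−eq2, eq3−eq1 (x²,y² cancel):
  -22.914·x + 159.522·y = 718.472208
  75.536·x + 98.932·y = 3475.505808
det = -22.914·98.932 − 159.522·75.536 = -14316.581640
x = (718.472208·98.932 − 159.522·3475.505808) / -14316.581640 = 33.760835
y = (-22.914·3475.505808 − 718.472208·75.536) / -14316.581640 = 9.353368
|P − Q| = √((33.760835 − -30.717)² + (9.353368 − -26.316)²) = 73.686464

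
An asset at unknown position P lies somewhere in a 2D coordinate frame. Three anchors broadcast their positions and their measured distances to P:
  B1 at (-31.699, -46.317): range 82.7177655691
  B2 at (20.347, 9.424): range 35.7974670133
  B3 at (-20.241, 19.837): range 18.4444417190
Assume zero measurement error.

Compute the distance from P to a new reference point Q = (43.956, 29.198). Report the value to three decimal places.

eq1: (x + 31.699)² + (y + 46.317)² = 82.7177655691²
eq2: (x − 20.347)² + (y − 9.424)² = 35.7974670133²
eq3: (x + 20.241)² + (y − 19.837)² = 18.4444417190²
eq1−eq2, eq1−eq3 (x²,y² cancel):
  104.092·x + 111.482·y = 2913.491191
  22.916·x + 132.308·y = 4155.144870
det = 104.092·132.308 − 111.482·22.916 = 11217.482824
x = (2913.491191·132.308 − 111.482·4155.144870) / 11217.482824 = -6.930759
y = (104.092·4155.144870 − 2913.491191·22.916) / 11217.482824 = 32.605512
|P − Q| = √((-6.930759 − 43.956)² + (32.605512 − 29.198)²) = 51.000719

51.001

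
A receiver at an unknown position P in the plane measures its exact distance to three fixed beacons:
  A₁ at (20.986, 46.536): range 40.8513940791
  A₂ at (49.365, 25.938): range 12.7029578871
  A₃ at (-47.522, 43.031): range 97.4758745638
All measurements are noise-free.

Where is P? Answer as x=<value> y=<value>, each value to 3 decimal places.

x=45.481 y=13.843

eq1: (x − 20.986)² + (y − 46.536)² = 40.8513940791²
eq2: (x − 49.365)² + (y − 25.938)² = 12.7029578871²
eq3: (x + 47.522)² + (y − 43.031)² = 97.4758745638²
eq3−eq1, eq3−eq2 (x²,y² cancel):
  137.016·x + 7.010·y = 6328.713771
  193.774·x − 34.186·y = 8339.856607
det = 137.016·-34.186 − 7.010·193.774 = -6042.384716
x = (6328.713771·-34.186 − 7.010·8339.856607) / -6042.384716 = 45.481348
y = (137.016·8339.856607 − 6328.713771·193.774) / -6042.384716 = 13.843274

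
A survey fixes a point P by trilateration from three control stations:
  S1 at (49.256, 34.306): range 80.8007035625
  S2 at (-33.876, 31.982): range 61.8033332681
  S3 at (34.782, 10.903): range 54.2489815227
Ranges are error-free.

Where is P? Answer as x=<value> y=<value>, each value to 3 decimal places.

eq1: (x − 49.256)² + (y − 34.306)² = 80.8007035625²
eq2: (x + 33.876)² + (y − 31.982)² = 61.8033332681²
eq3: (x − 34.782)² + (y − 10.903)² = 54.2489815227²
eq3−eq1, eq3−eq2 (x²,y² cancel):
  28.948·x + 46.806·y = -1311.409461
  -137.316·x + 42.158·y = -34.931240
det = 28.948·42.158 − 46.806·-137.316 = 7647.602480
x = (-1311.409461·42.158 − 46.806·-34.931240) / 7647.602480 = -7.015455
y = (28.948·-34.931240 − -1311.409461·-137.316) / 7647.602480 = -23.679145

x=-7.015 y=-23.679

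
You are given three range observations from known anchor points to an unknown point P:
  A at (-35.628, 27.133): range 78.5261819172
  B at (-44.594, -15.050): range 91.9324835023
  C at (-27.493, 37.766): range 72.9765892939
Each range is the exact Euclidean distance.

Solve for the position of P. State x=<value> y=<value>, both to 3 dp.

x=42.056 y=15.664

eq1: (x + 35.628)² + (y − 27.133)² = 78.5261819172²
eq2: (x + 44.594)² + (y + 15.050)² = 91.9324835023²
eq3: (x + 27.493)² + (y − 37.766)² = 72.9765892939²
eq3−eq1, eq3−eq2 (x²,y² cancel):
  -16.270·x − 21.266·y = -1017.360394
  -34.202·x − 105.632·y = -3093.007407
det = -16.270·-105.632 − -21.266·-34.202 = 991.292908
x = (-1017.360394·-105.632 − -21.266·-3093.007407) / 991.292908 = 42.056104
y = (-16.270·-3093.007407 − -1017.360394·-34.202) / 991.292908 = 15.663857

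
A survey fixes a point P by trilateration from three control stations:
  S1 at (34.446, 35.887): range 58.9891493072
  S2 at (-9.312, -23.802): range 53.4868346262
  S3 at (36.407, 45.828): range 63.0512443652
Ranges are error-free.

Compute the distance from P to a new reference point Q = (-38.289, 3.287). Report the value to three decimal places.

28.253

eq1: (x − 34.446)² + (y − 35.887)² = 58.9891493072²
eq2: (x + 9.312)² + (y + 23.802)² = 53.4868346262²
eq3: (x − 36.407)² + (y − 45.828)² = 63.0512443652²
eq2−eq3, eq2−eq1 (x²,y² cancel):
  91.438·x + 139.260·y = 1657.808747
  87.516·x + 119.378·y = 1202.276879
det = 91.438·119.378 − 139.260·87.516 = -1271.792596
x = (1657.808747·119.378 − 139.260·1202.276879) / -1271.792596 = -23.963667
y = (91.438·1202.276879 − 1657.808747·87.516) / -1271.792596 = 27.638938
|P − Q| = √((-23.963667 − -38.289)² + (27.638938 − 3.287)²) = 28.253001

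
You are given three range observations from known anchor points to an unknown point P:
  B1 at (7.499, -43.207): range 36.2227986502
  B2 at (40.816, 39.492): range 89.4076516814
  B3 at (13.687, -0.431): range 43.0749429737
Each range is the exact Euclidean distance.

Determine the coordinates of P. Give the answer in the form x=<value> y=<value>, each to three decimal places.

x=-22.790 y=-23.341

eq1: (x − 7.499)² + (y + 43.207)² = 36.2227986502²
eq2: (x − 40.816)² + (y − 39.492)² = 89.4076516814²
eq3: (x − 13.687)² + (y + 0.431)² = 43.0749429737²
eq1−eq2, eq1−eq3 (x²,y² cancel):
  66.634·x + 165.398·y = -5379.152967
  12.376·x + 85.552·y = -2278.919690
det = 66.634·85.552 − 165.398·12.376 = 3653.706320
x = (-5379.152967·85.552 − 165.398·-2278.919690) / 3653.706320 = -22.790156
y = (66.634·-2278.919690 − -5379.152967·12.376) / 3653.706320 = -23.340994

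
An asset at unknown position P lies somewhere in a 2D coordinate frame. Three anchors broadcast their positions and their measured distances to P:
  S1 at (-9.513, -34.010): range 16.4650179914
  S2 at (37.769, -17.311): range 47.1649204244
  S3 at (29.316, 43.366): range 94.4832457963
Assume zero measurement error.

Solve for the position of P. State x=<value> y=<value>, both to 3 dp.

x=0.919 y=-46.749

eq1: (x + 9.513)² + (y + 34.010)² = 16.4650179914²
eq2: (x − 37.769)² + (y + 17.311)² = 47.1649204244²
eq3: (x − 29.316)² + (y − 43.366)² = 94.4832457963²
eq3−eq1, eq3−eq2 (x²,y² cancel):
  -77.658·x − 154.752·y = 7163.126376
  16.906·x − 121.354·y = 5688.684288
det = -77.658·-121.354 − -154.752·16.906 = 12040.346244
x = (7163.126376·-121.354 − -154.752·5688.684288) / 12040.346244 = 0.918681
y = (-77.658·5688.684288 − 7163.126376·16.906) / 12040.346244 = -46.748793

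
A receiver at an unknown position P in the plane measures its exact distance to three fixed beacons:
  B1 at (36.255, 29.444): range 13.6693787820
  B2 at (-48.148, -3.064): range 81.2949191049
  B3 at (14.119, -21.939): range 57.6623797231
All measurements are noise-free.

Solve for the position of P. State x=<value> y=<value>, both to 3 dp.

eq1: (x − 36.255)² + (y − 29.444)² = 13.6693787820²
eq2: (x + 48.148)² + (y + 3.064)² = 81.2949191049²
eq3: (x − 14.119)² + (y + 21.939)² = 57.6623797231²
eq2−eq3, eq2−eq1 (x²,y² cancel):
  124.534·x − 37.750·y = 1636.961719
  168.806·x + 65.016·y = 6275.768117
det = 124.534·65.016 − -37.750·168.806 = 14469.129044
x = (1636.961719·65.016 − -37.750·6275.768117) / 14469.129044 = 23.729068
y = (124.534·6275.768117 − 1636.961719·168.806) / 14469.129044 = 34.916929

x=23.729 y=34.917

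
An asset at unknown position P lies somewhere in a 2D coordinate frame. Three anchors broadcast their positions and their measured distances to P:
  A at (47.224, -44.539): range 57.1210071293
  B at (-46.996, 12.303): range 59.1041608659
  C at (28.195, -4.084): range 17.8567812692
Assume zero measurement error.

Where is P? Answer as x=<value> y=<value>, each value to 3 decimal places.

eq1: (x − 47.224)² + (y + 44.539)² = 57.1210071293²
eq2: (x + 46.996)² + (y − 12.303)² = 59.1041608659²
eq3: (x − 28.195)² + (y + 4.084)² = 17.8567812692²
eq2−eq1, eq2−eq3 (x²,y² cancel):
  188.440·x − 113.684·y = 2084.333248
  150.382·x − 32.774·y = 1626.086450
det = 188.440·-32.774 − -113.684·150.382 = 10920.094728
x = (2084.333248·-32.774 − -113.684·1626.086450) / 10920.094728 = 10.672808
y = (188.440·1626.086450 − 2084.333248·150.382) / 10920.094728 = -0.643444

x=10.673 y=-0.643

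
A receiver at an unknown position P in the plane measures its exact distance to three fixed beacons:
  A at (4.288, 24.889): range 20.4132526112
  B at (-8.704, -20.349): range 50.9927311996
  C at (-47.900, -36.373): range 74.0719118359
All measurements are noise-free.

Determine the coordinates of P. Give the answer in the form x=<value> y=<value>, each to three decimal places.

x=-15.422 y=30.199

eq1: (x − 4.288)² + (y − 24.889)² = 20.4132526112²
eq2: (x + 8.704)² + (y + 20.349)² = 50.9927311996²
eq3: (x + 47.900)² + (y + 36.373)² = 74.0719118359²
eq1−eq3, eq1−eq2 (x²,y² cancel):
  -104.376·x − 122.524·y = -2090.391377
  -25.984·x − 90.476·y = -2331.565601
det = -104.376·-90.476 − -122.524·-25.984 = 6259.859360
x = (-2090.391377·-90.476 − -122.524·-2331.565601) / 6259.859360 = -15.422470
y = (-104.376·-2331.565601 − -2090.391377·-25.984) / 6259.859360 = 30.199203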